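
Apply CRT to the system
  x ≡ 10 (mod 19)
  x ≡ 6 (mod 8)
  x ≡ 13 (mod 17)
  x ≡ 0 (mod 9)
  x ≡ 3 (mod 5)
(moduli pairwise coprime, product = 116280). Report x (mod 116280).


Product of moduli M = 19 · 8 · 17 · 9 · 5 = 116280.
Merge one congruence at a time:
  Start: x ≡ 10 (mod 19).
  Combine with x ≡ 6 (mod 8); new modulus lcm = 152.
    Write x = 10 + 19·t and substitute into x ≡ 6 (mod 8): 19·t ≡ 6 − 10 = -4 (mod 8).
    Reduce coefficients mod 8: 3·t ≡ 4 (mod 8).
    The inverse of 3 mod 8 is 3 (since 3·3 = 9 = 1·8 + 1), so t ≡ 3·4 = 12 ≡ 4 (mod 8).
    Then x = 10 + 19·4 = 86, valid modulo lcm(19, 8) = 152: x ≡ 86 (mod 152).
  Combine with x ≡ 13 (mod 17); new modulus lcm = 2584.
    Write x = 86 + 152·t and substitute into x ≡ 13 (mod 17): 152·t ≡ 13 − 86 = -73 (mod 17).
    Reduce coefficients mod 17: 16·t ≡ 12 (mod 17).
    The inverse of 16 mod 17 is 16 (since 16·16 = 256 = 15·17 + 1), so t ≡ 16·12 = 192 ≡ 5 (mod 17).
    Then x = 86 + 152·5 = 846, valid modulo lcm(152, 17) = 2584: x ≡ 846 (mod 2584).
  Combine with x ≡ 0 (mod 9); new modulus lcm = 23256.
    Write x = 846 + 2584·t and substitute into x ≡ 0 (mod 9): 2584·t ≡ 0 − 846 = -846 (mod 9).
    Reduce coefficients mod 9: 1·t ≡ 0 (mod 9).
    So t ≡ 0 (mod 9).
    Then x = 846 + 2584·0 = 846, valid modulo lcm(2584, 9) = 23256: x ≡ 846 (mod 23256).
  Combine with x ≡ 3 (mod 5); new modulus lcm = 116280.
    Write x = 846 + 23256·t and substitute into x ≡ 3 (mod 5): 23256·t ≡ 3 − 846 = -843 (mod 5).
    Reduce coefficients mod 5: 1·t ≡ 2 (mod 5).
    So t ≡ 2 (mod 5).
    Then x = 846 + 23256·2 = 47358, valid modulo lcm(23256, 5) = 116280: x ≡ 47358 (mod 116280).
Verify against each original: 47358 mod 19 = 10, 47358 mod 8 = 6, 47358 mod 17 = 13, 47358 mod 9 = 0, 47358 mod 5 = 3.

x ≡ 47358 (mod 116280).


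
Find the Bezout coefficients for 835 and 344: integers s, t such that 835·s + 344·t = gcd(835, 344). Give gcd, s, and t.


Euclidean algorithm on (835, 344) — divide until remainder is 0:
  835 = 2 · 344 + 147
  344 = 2 · 147 + 50
  147 = 2 · 50 + 47
  50 = 1 · 47 + 3
  47 = 15 · 3 + 2
  3 = 1 · 2 + 1
  2 = 2 · 1 + 0
gcd(835, 344) = 1.
Track Bezout coefficients alongside the remainders: start with r₀ = 835 = a·1 + b·0 (s = 1, t = 0) and r₁ = 344 = a·0 + b·1 (s = 0, t = 1); each new remainder r_{k+1} = r_{k-1} − q_k·r_k inherits s_{k+1} = s_{k-1} − q_k·s_k, t_{k+1} = t_{k-1} − q_k·t_k, so r_k = a·s_k + b·t_k at every step:
  q = 2: r = 147, s = 1 − 2·0 = 1, t = 0 − 2·1 = -2  (check: 835·1 + 344·(-2) = 147)
  q = 2: r = 50, s = 0 − 2·1 = -2, t = 1 − 2·(-2) = 5  (check: 835·(-2) + 344·5 = 50)
  q = 2: r = 47, s = 1 − 2·(-2) = 5, t = -2 − 2·5 = -12  (check: 835·5 + 344·(-12) = 47)
  q = 1: r = 3, s = -2 − 1·5 = -7, t = 5 − 1·(-12) = 17  (check: 835·(-7) + 344·17 = 3)
  q = 15: r = 2, s = 5 − 15·(-7) = 110, t = -12 − 15·17 = -267  (check: 835·110 + 344·(-267) = 2)
  q = 1: r = 1, s = -7 − 1·110 = -117, t = 17 − 1·(-267) = 284  (check: 835·(-117) + 344·284 = 1)
The row with r = 1 (the gcd) gives the Bezout coefficients s = -117, t = 284.
Result: 835 · (-117) + 344 · (284) = 1.

gcd(835, 344) = 1; s = -117, t = 284 (check: 835·(-117) + 344·284 = 1).


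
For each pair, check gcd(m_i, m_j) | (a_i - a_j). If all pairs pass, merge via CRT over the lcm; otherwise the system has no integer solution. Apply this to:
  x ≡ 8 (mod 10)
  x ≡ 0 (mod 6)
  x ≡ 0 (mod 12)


Moduli 10, 6, 12 are not pairwise coprime, so CRT works modulo lcm(m_i) when all pairwise compatibility conditions hold.
Pairwise compatibility: gcd(m_i, m_j) must divide a_i - a_j for every pair.
Merge one congruence at a time:
  Start: x ≡ 8 (mod 10).
  Combine with x ≡ 0 (mod 6): gcd(10, 6) = 2; 0 - 8 = -8, which IS divisible by 2, so compatible.
    Write x = 8 + 10·t and substitute into x ≡ 0 (mod 6): 10·t ≡ 0 − 8 = -8 (mod 6).
    Divide the congruence (and modulus) by g = 2: 5·t ≡ -4 (mod 3).
    Reduce coefficients mod 3: 2·t ≡ 2 (mod 3).
    The inverse of 2 mod 3 is 2 (since 2·2 = 4 = 1·3 + 1), so t ≡ 2·2 = 4 ≡ 1 (mod 3).
    Then x = 8 + 10·1 = 18, valid modulo lcm(10, 6) = 30: x ≡ 18 (mod 30).
  Combine with x ≡ 0 (mod 12): gcd(30, 12) = 6; 0 - 18 = -18, which IS divisible by 6, so compatible.
    Write x = 18 + 30·t and substitute into x ≡ 0 (mod 12): 30·t ≡ 0 − 18 = -18 (mod 12).
    Divide the congruence (and modulus) by g = 6: 5·t ≡ -3 (mod 2).
    Reduce coefficients mod 2: 1·t ≡ 1 (mod 2).
    So t ≡ 1 (mod 2).
    Then x = 18 + 30·1 = 48, valid modulo lcm(30, 12) = 60: x ≡ 48 (mod 60).
Verify: 48 mod 10 = 8, 48 mod 6 = 0, 48 mod 12 = 0.

x ≡ 48 (mod 60).


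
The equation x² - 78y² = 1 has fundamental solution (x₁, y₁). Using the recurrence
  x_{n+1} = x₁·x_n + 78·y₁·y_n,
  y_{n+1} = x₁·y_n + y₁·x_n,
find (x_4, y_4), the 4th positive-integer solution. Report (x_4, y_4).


Step 1: Find the fundamental solution (x₁, y₁) of x² - 78y² = 1.
  Expand √78 as a continued fraction. a₀ = ⌊√78⌋ = 8; iterate m_{k+1} = d_k·a_k − m_k, d_{k+1} = (78 − m_{k+1}²)/d_k, a_{k+1} = ⌊(a₀ + m_{k+1})/d_{k+1}⌋ (starting m₀ = 0, d₀ = 1), with convergents p_k = a_k·p_{k-1} + p_{k-2}, q_k = a_k·q_{k-1} + q_{k-2} (p₋₁ = 1, q₋₁ = 0):
  k = 0: a₀ = 8; p₀/q₀ = 8/1; p₀² − 78·q₀² = 64 − 78 = -14.
  k = 1: m = 8, d = 14, a = ⌊(8 + 8)/14⌋ = 1; p/q = (1·8 + 1)/(1·1 + 0) = 9/1; p² − 78·q² = 81 − 78 = 3.
  k = 2: m = 6, d = 3, a = ⌊(8 + 6)/3⌋ = 4; p/q = (4·9 + 8)/(4·1 + 1) = 44/5; p² − 78·q² = 1936 − 1950 = -14.
  k = 3: m = 6, d = 14, a = ⌊(8 + 6)/14⌋ = 1; p/q = (1·44 + 9)/(1·5 + 1) = 53/6; p² − 78·q² = 2809 − 2808 = 1.
  The first convergent with p² − 78·q² = 1 gives the fundamental solution (x₁, y₁) = (53, 6).
Step 2: Apply the recurrence (x_{n+1}, y_{n+1}) = (x₁x_n + 78y₁y_n, x₁y_n + y₁x_n) repeatedly.
  From (x_1, y_1) = (53, 6): x_2 = 53·53 + 78·6·6 = 5617; y_2 = 53·6 + 6·53 = 636.
  From (x_2, y_2) = (5617, 636): x_3 = 53·5617 + 78·6·636 = 595349; y_3 = 53·636 + 6·5617 = 67410.
  From (x_3, y_3) = (595349, 67410): x_4 = 53·595349 + 78·6·67410 = 63101377; y_4 = 53·67410 + 6·595349 = 7144824.
Step 3: Verify x_4² - 78·y_4² = 3981783779296129 - 3981783779296128 = 1 (should be 1). ✓

(x_1, y_1) = (53, 6); (x_4, y_4) = (63101377, 7144824).


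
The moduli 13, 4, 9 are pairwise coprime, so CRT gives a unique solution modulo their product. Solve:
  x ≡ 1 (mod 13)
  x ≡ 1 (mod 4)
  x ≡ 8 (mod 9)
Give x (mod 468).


Moduli 13, 4, 9 are pairwise coprime; by CRT there is a unique solution modulo M = 13 · 4 · 9 = 468.
Solve pairwise, accumulating the modulus:
  Start with x ≡ 1 (mod 13).
  Combine with x ≡ 1 (mod 4): since gcd(13, 4) = 1, we get a unique residue mod 52.
    Write x = 1 + 13·t and substitute into x ≡ 1 (mod 4): 13·t ≡ 1 − 1 = 0 (mod 4).
    Reduce coefficients mod 4: 1·t ≡ 0 (mod 4).
    So t ≡ 0 (mod 4).
    Then x = 1 + 13·0 = 1, valid modulo lcm(13, 4) = 52: x ≡ 1 (mod 52).
  Combine with x ≡ 8 (mod 9): since gcd(52, 9) = 1, we get a unique residue mod 468.
    Write x = 1 + 52·t and substitute into x ≡ 8 (mod 9): 52·t ≡ 8 − 1 = 7 (mod 9).
    Reduce coefficients mod 9: 7·t ≡ 7 (mod 9).
    The inverse of 7 mod 9 is 4 (since 7·4 = 28 = 3·9 + 1), so t ≡ 4·7 = 28 ≡ 1 (mod 9).
    Then x = 1 + 52·1 = 53, valid modulo lcm(52, 9) = 468: x ≡ 53 (mod 468).
Verify: 53 mod 13 = 1 ✓, 53 mod 4 = 1 ✓, 53 mod 9 = 8 ✓.

x ≡ 53 (mod 468).


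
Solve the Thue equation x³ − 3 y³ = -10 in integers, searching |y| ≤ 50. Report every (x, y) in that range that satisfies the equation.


The equation is x³ - 3y³ = -10. For fixed y, x³ = 3·y³ − 10, so a solution requires the RHS to be a perfect cube.
Strategy: iterate y from -50 to 50, compute RHS = 3·y³ − 10, and check whether it is a (positive or negative) perfect cube.
Check small values of y:
  y = 0: RHS = -10 is not a perfect cube.
  y = 1: RHS = -7 is not a perfect cube.
  y = -1: RHS = -13 is not a perfect cube.
  y = 2: RHS = 14 is not a perfect cube.
  y = -2: RHS = -34 is not a perfect cube.
  y = 3: RHS = 71 is not a perfect cube.
  y = -3: RHS = -91 is not a perfect cube.
Continuing, at y = -9: RHS = -2197 = (-13)³ ⇒ x = -13 works.
Searching the remaining y in |y| ≤ 50 finds no further solutions.
Collected solutions: (-13, -9).

Solutions (with |y| ≤ 50): (-13, -9).


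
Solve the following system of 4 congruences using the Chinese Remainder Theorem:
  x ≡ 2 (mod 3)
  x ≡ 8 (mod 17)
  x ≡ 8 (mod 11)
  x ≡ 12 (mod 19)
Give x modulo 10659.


Product of moduli M = 3 · 17 · 11 · 19 = 10659.
Merge one congruence at a time:
  Start: x ≡ 2 (mod 3).
  Combine with x ≡ 8 (mod 17); new modulus lcm = 51.
    Write x = 2 + 3·t and substitute into x ≡ 8 (mod 17): 3·t ≡ 8 − 2 = 6 (mod 17).
    The inverse of 3 mod 17 is 6 (since 3·6 = 18 = 1·17 + 1), so t ≡ 6·6 = 36 ≡ 2 (mod 17).
    Then x = 2 + 3·2 = 8, valid modulo lcm(3, 17) = 51: x ≡ 8 (mod 51).
  Combine with x ≡ 8 (mod 11); new modulus lcm = 561.
    Write x = 8 + 51·t and substitute into x ≡ 8 (mod 11): 51·t ≡ 8 − 8 = 0 (mod 11).
    Reduce coefficients mod 11: 7·t ≡ 0 (mod 11).
    The inverse of 7 mod 11 is 8 (since 7·8 = 56 = 5·11 + 1), so t ≡ 8·0 = 0 ≡ 0 (mod 11).
    Then x = 8 + 51·0 = 8, valid modulo lcm(51, 11) = 561: x ≡ 8 (mod 561).
  Combine with x ≡ 12 (mod 19); new modulus lcm = 10659.
    Write x = 8 + 561·t and substitute into x ≡ 12 (mod 19): 561·t ≡ 12 − 8 = 4 (mod 19).
    Reduce coefficients mod 19: 10·t ≡ 4 (mod 19).
    The inverse of 10 mod 19 is 2 (since 10·2 = 20 = 1·19 + 1), so t ≡ 2·4 = 8 ≡ 8 (mod 19).
    Then x = 8 + 561·8 = 4496, valid modulo lcm(561, 19) = 10659: x ≡ 4496 (mod 10659).
Verify against each original: 4496 mod 3 = 2, 4496 mod 17 = 8, 4496 mod 11 = 8, 4496 mod 19 = 12.

x ≡ 4496 (mod 10659).


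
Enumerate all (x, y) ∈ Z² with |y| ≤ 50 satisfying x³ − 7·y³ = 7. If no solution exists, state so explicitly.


The equation is x³ - 7y³ = 7. For fixed y, x³ = 7·y³ + 7, so a solution requires the RHS to be a perfect cube.
Strategy: iterate y from -50 to 50, compute RHS = 7·y³ + 7, and check whether it is a (positive or negative) perfect cube.
Check small values of y:
  y = 0: RHS = 7 is not a perfect cube.
  y = 1: RHS = 14 is not a perfect cube.
  y = -1: RHS = 0 = (0)³ ⇒ x = 0 works.
  y = 2: RHS = 63 is not a perfect cube.
  y = -2: RHS = -49 is not a perfect cube.
  y = 3: RHS = 196 is not a perfect cube.
  y = -3: RHS = -182 is not a perfect cube.
Continuing the search up to |y| = 50 finds no further solutions beyond those listed.
Collected solutions: (0, -1).

Solutions (with |y| ≤ 50): (0, -1).


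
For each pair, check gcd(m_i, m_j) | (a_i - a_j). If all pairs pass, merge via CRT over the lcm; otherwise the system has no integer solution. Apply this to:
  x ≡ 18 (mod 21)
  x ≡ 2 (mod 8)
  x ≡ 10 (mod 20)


Moduli 21, 8, 20 are not pairwise coprime, so CRT works modulo lcm(m_i) when all pairwise compatibility conditions hold.
Pairwise compatibility: gcd(m_i, m_j) must divide a_i - a_j for every pair.
Merge one congruence at a time:
  Start: x ≡ 18 (mod 21).
  Combine with x ≡ 2 (mod 8): gcd(21, 8) = 1; 2 - 18 = -16, which IS divisible by 1, so compatible.
    Write x = 18 + 21·t and substitute into x ≡ 2 (mod 8): 21·t ≡ 2 − 18 = -16 (mod 8).
    Reduce coefficients mod 8: 5·t ≡ 0 (mod 8).
    The inverse of 5 mod 8 is 5 (since 5·5 = 25 = 3·8 + 1), so t ≡ 5·0 = 0 ≡ 0 (mod 8).
    Then x = 18 + 21·0 = 18, valid modulo lcm(21, 8) = 168: x ≡ 18 (mod 168).
  Combine with x ≡ 10 (mod 20): gcd(168, 20) = 4; 10 - 18 = -8, which IS divisible by 4, so compatible.
    Write x = 18 + 168·t and substitute into x ≡ 10 (mod 20): 168·t ≡ 10 − 18 = -8 (mod 20).
    Divide the congruence (and modulus) by g = 4: 42·t ≡ -2 (mod 5).
    Reduce coefficients mod 5: 2·t ≡ 3 (mod 5).
    The inverse of 2 mod 5 is 3 (since 2·3 = 6 = 1·5 + 1), so t ≡ 3·3 = 9 ≡ 4 (mod 5).
    Then x = 18 + 168·4 = 690, valid modulo lcm(168, 20) = 840: x ≡ 690 (mod 840).
Verify: 690 mod 21 = 18, 690 mod 8 = 2, 690 mod 20 = 10.

x ≡ 690 (mod 840).


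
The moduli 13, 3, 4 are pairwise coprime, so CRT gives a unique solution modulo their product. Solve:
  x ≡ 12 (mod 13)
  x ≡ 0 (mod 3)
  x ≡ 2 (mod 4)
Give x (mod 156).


Moduli 13, 3, 4 are pairwise coprime; by CRT there is a unique solution modulo M = 13 · 3 · 4 = 156.
Solve pairwise, accumulating the modulus:
  Start with x ≡ 12 (mod 13).
  Combine with x ≡ 0 (mod 3): since gcd(13, 3) = 1, we get a unique residue mod 39.
    Write x = 12 + 13·t and substitute into x ≡ 0 (mod 3): 13·t ≡ 0 − 12 = -12 (mod 3).
    Reduce coefficients mod 3: 1·t ≡ 0 (mod 3).
    So t ≡ 0 (mod 3).
    Then x = 12 + 13·0 = 12, valid modulo lcm(13, 3) = 39: x ≡ 12 (mod 39).
  Combine with x ≡ 2 (mod 4): since gcd(39, 4) = 1, we get a unique residue mod 156.
    Write x = 12 + 39·t and substitute into x ≡ 2 (mod 4): 39·t ≡ 2 − 12 = -10 (mod 4).
    Reduce coefficients mod 4: 3·t ≡ 2 (mod 4).
    The inverse of 3 mod 4 is 3 (since 3·3 = 9 = 2·4 + 1), so t ≡ 3·2 = 6 ≡ 2 (mod 4).
    Then x = 12 + 39·2 = 90, valid modulo lcm(39, 4) = 156: x ≡ 90 (mod 156).
Verify: 90 mod 13 = 12 ✓, 90 mod 3 = 0 ✓, 90 mod 4 = 2 ✓.

x ≡ 90 (mod 156).


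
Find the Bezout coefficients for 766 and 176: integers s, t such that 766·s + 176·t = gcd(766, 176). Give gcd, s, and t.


Euclidean algorithm on (766, 176) — divide until remainder is 0:
  766 = 4 · 176 + 62
  176 = 2 · 62 + 52
  62 = 1 · 52 + 10
  52 = 5 · 10 + 2
  10 = 5 · 2 + 0
gcd(766, 176) = 2.
Track Bezout coefficients alongside the remainders: start with r₀ = 766 = a·1 + b·0 (s = 1, t = 0) and r₁ = 176 = a·0 + b·1 (s = 0, t = 1); each new remainder r_{k+1} = r_{k-1} − q_k·r_k inherits s_{k+1} = s_{k-1} − q_k·s_k, t_{k+1} = t_{k-1} − q_k·t_k, so r_k = a·s_k + b·t_k at every step:
  q = 4: r = 62, s = 1 − 4·0 = 1, t = 0 − 4·1 = -4  (check: 766·1 + 176·(-4) = 62)
  q = 2: r = 52, s = 0 − 2·1 = -2, t = 1 − 2·(-4) = 9  (check: 766·(-2) + 176·9 = 52)
  q = 1: r = 10, s = 1 − 1·(-2) = 3, t = -4 − 1·9 = -13  (check: 766·3 + 176·(-13) = 10)
  q = 5: r = 2, s = -2 − 5·3 = -17, t = 9 − 5·(-13) = 74  (check: 766·(-17) + 176·74 = 2)
The row with r = 2 (the gcd) gives the Bezout coefficients s = -17, t = 74.
Result: 766 · (-17) + 176 · (74) = 2.

gcd(766, 176) = 2; s = -17, t = 74 (check: 766·(-17) + 176·74 = 2).


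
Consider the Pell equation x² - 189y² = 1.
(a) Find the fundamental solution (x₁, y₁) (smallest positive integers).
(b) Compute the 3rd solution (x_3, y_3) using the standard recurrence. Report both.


Step 1: Find the fundamental solution (x₁, y₁) of x² - 189y² = 1.
  Expand √189 as a continued fraction. a₀ = ⌊√189⌋ = 13; iterate m_{k+1} = d_k·a_k − m_k, d_{k+1} = (189 − m_{k+1}²)/d_k, a_{k+1} = ⌊(a₀ + m_{k+1})/d_{k+1}⌋ (starting m₀ = 0, d₀ = 1), with convergents p_k = a_k·p_{k-1} + p_{k-2}, q_k = a_k·q_{k-1} + q_{k-2} (p₋₁ = 1, q₋₁ = 0):
  k = 0: a₀ = 13; p₀/q₀ = 13/1; p₀² − 189·q₀² = 169 − 189 = -20.
  k = 1: m = 13, d = 20, a = ⌊(13 + 13)/20⌋ = 1; p/q = (1·13 + 1)/(1·1 + 0) = 14/1; p² − 189·q² = 196 − 189 = 7.
  k = 2: m = 7, d = 7, a = ⌊(13 + 7)/7⌋ = 2; p/q = (2·14 + 13)/(2·1 + 1) = 41/3; p² − 189·q² = 1681 − 1701 = -20.
  k = 3: m = 7, d = 20, a = ⌊(13 + 7)/20⌋ = 1; p/q = (1·41 + 14)/(1·3 + 1) = 55/4; p² − 189·q² = 3025 − 3024 = 1.
  The first convergent with p² − 189·q² = 1 gives the fundamental solution (x₁, y₁) = (55, 4).
Step 2: Apply the recurrence (x_{n+1}, y_{n+1}) = (x₁x_n + 189y₁y_n, x₁y_n + y₁x_n) repeatedly.
  From (x_1, y_1) = (55, 4): x_2 = 55·55 + 189·4·4 = 6049; y_2 = 55·4 + 4·55 = 440.
  From (x_2, y_2) = (6049, 440): x_3 = 55·6049 + 189·4·440 = 665335; y_3 = 55·440 + 4·6049 = 48396.
Step 3: Verify x_3² - 189·y_3² = 442670662225 - 442670662224 = 1 (should be 1). ✓

(x_1, y_1) = (55, 4); (x_3, y_3) = (665335, 48396).


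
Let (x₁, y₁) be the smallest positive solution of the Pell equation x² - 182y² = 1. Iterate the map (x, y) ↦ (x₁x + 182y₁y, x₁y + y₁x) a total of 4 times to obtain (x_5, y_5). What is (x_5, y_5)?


Step 1: Find the fundamental solution (x₁, y₁) of x² - 182y² = 1.
  Expand √182 as a continued fraction. a₀ = ⌊√182⌋ = 13; iterate m_{k+1} = d_k·a_k − m_k, d_{k+1} = (182 − m_{k+1}²)/d_k, a_{k+1} = ⌊(a₀ + m_{k+1})/d_{k+1}⌋ (starting m₀ = 0, d₀ = 1), with convergents p_k = a_k·p_{k-1} + p_{k-2}, q_k = a_k·q_{k-1} + q_{k-2} (p₋₁ = 1, q₋₁ = 0):
  k = 0: a₀ = 13; p₀/q₀ = 13/1; p₀² − 182·q₀² = 169 − 182 = -13.
  k = 1: m = 13, d = 13, a = ⌊(13 + 13)/13⌋ = 2; p/q = (2·13 + 1)/(2·1 + 0) = 27/2; p² − 182·q² = 729 − 728 = 1.
  The first convergent with p² − 182·q² = 1 gives the fundamental solution (x₁, y₁) = (27, 2).
Step 2: Apply the recurrence (x_{n+1}, y_{n+1}) = (x₁x_n + 182y₁y_n, x₁y_n + y₁x_n) repeatedly.
  From (x_1, y_1) = (27, 2): x_2 = 27·27 + 182·2·2 = 1457; y_2 = 27·2 + 2·27 = 108.
  From (x_2, y_2) = (1457, 108): x_3 = 27·1457 + 182·2·108 = 78651; y_3 = 27·108 + 2·1457 = 5830.
  From (x_3, y_3) = (78651, 5830): x_4 = 27·78651 + 182·2·5830 = 4245697; y_4 = 27·5830 + 2·78651 = 314712.
  From (x_4, y_4) = (4245697, 314712): x_5 = 27·4245697 + 182·2·314712 = 229188987; y_5 = 27·314712 + 2·4245697 = 16988618.
Step 3: Verify x_5² - 182·y_5² = 52527591762086169 - 52527591762086168 = 1 (should be 1). ✓

(x_1, y_1) = (27, 2); (x_5, y_5) = (229188987, 16988618).


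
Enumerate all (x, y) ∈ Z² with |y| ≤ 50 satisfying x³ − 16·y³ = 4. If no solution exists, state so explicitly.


The equation is x³ - 16y³ = 4. For fixed y, x³ = 16·y³ + 4, so a solution requires the RHS to be a perfect cube.
Strategy: iterate y from -50 to 50, compute RHS = 16·y³ + 4, and check whether it is a (positive or negative) perfect cube.
Check small values of y:
  y = 0: RHS = 4 is not a perfect cube.
  y = 1: RHS = 20 is not a perfect cube.
  y = -1: RHS = -12 is not a perfect cube.
  y = 2: RHS = 132 is not a perfect cube.
  y = -2: RHS = -124 is not a perfect cube.
  y = 3: RHS = 436 is not a perfect cube.
  y = -3: RHS = -428 is not a perfect cube.
Continuing the search up to |y| = 50 finds no solutions either.
No (x, y) in the scanned range satisfies the equation.

No integer solutions with |y| ≤ 50.


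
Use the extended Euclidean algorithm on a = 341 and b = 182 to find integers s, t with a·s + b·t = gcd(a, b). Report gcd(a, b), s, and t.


Euclidean algorithm on (341, 182) — divide until remainder is 0:
  341 = 1 · 182 + 159
  182 = 1 · 159 + 23
  159 = 6 · 23 + 21
  23 = 1 · 21 + 2
  21 = 10 · 2 + 1
  2 = 2 · 1 + 0
gcd(341, 182) = 1.
Track Bezout coefficients alongside the remainders: start with r₀ = 341 = a·1 + b·0 (s = 1, t = 0) and r₁ = 182 = a·0 + b·1 (s = 0, t = 1); each new remainder r_{k+1} = r_{k-1} − q_k·r_k inherits s_{k+1} = s_{k-1} − q_k·s_k, t_{k+1} = t_{k-1} − q_k·t_k, so r_k = a·s_k + b·t_k at every step:
  q = 1: r = 159, s = 1 − 1·0 = 1, t = 0 − 1·1 = -1  (check: 341·1 + 182·(-1) = 159)
  q = 1: r = 23, s = 0 − 1·1 = -1, t = 1 − 1·(-1) = 2  (check: 341·(-1) + 182·2 = 23)
  q = 6: r = 21, s = 1 − 6·(-1) = 7, t = -1 − 6·2 = -13  (check: 341·7 + 182·(-13) = 21)
  q = 1: r = 2, s = -1 − 1·7 = -8, t = 2 − 1·(-13) = 15  (check: 341·(-8) + 182·15 = 2)
  q = 10: r = 1, s = 7 − 10·(-8) = 87, t = -13 − 10·15 = -163  (check: 341·87 + 182·(-163) = 1)
The row with r = 1 (the gcd) gives the Bezout coefficients s = 87, t = -163.
Result: 341 · (87) + 182 · (-163) = 1.

gcd(341, 182) = 1; s = 87, t = -163 (check: 341·87 + 182·(-163) = 1).


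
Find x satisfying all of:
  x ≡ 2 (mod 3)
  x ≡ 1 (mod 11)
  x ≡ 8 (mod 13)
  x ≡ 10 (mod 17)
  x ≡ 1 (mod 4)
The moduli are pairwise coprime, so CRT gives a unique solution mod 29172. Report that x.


Product of moduli M = 3 · 11 · 13 · 17 · 4 = 29172.
Merge one congruence at a time:
  Start: x ≡ 2 (mod 3).
  Combine with x ≡ 1 (mod 11); new modulus lcm = 33.
    Write x = 2 + 3·t and substitute into x ≡ 1 (mod 11): 3·t ≡ 1 − 2 = -1 (mod 11).
    Reduce coefficients mod 11: 3·t ≡ 10 (mod 11).
    The inverse of 3 mod 11 is 4 (since 3·4 = 12 = 1·11 + 1), so t ≡ 4·10 = 40 ≡ 7 (mod 11).
    Then x = 2 + 3·7 = 23, valid modulo lcm(3, 11) = 33: x ≡ 23 (mod 33).
  Combine with x ≡ 8 (mod 13); new modulus lcm = 429.
    Write x = 23 + 33·t and substitute into x ≡ 8 (mod 13): 33·t ≡ 8 − 23 = -15 (mod 13).
    Reduce coefficients mod 13: 7·t ≡ 11 (mod 13).
    The inverse of 7 mod 13 is 2 (since 7·2 = 14 = 1·13 + 1), so t ≡ 2·11 = 22 ≡ 9 (mod 13).
    Then x = 23 + 33·9 = 320, valid modulo lcm(33, 13) = 429: x ≡ 320 (mod 429).
  Combine with x ≡ 10 (mod 17); new modulus lcm = 7293.
    Write x = 320 + 429·t and substitute into x ≡ 10 (mod 17): 429·t ≡ 10 − 320 = -310 (mod 17).
    Reduce coefficients mod 17: 4·t ≡ 13 (mod 17).
    The inverse of 4 mod 17 is 13 (since 4·13 = 52 = 3·17 + 1), so t ≡ 13·13 = 169 ≡ 16 (mod 17).
    Then x = 320 + 429·16 = 7184, valid modulo lcm(429, 17) = 7293: x ≡ 7184 (mod 7293).
  Combine with x ≡ 1 (mod 4); new modulus lcm = 29172.
    Write x = 7184 + 7293·t and substitute into x ≡ 1 (mod 4): 7293·t ≡ 1 − 7184 = -7183 (mod 4).
    Reduce coefficients mod 4: 1·t ≡ 1 (mod 4).
    So t ≡ 1 (mod 4).
    Then x = 7184 + 7293·1 = 14477, valid modulo lcm(7293, 4) = 29172: x ≡ 14477 (mod 29172).
Verify against each original: 14477 mod 3 = 2, 14477 mod 11 = 1, 14477 mod 13 = 8, 14477 mod 17 = 10, 14477 mod 4 = 1.

x ≡ 14477 (mod 29172).


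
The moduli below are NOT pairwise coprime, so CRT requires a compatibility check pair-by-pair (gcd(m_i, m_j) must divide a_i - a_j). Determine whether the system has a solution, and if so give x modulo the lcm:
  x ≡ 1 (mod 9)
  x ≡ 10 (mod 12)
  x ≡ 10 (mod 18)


Moduli 9, 12, 18 are not pairwise coprime, so CRT works modulo lcm(m_i) when all pairwise compatibility conditions hold.
Pairwise compatibility: gcd(m_i, m_j) must divide a_i - a_j for every pair.
Merge one congruence at a time:
  Start: x ≡ 1 (mod 9).
  Combine with x ≡ 10 (mod 12): gcd(9, 12) = 3; 10 - 1 = 9, which IS divisible by 3, so compatible.
    Write x = 1 + 9·t and substitute into x ≡ 10 (mod 12): 9·t ≡ 10 − 1 = 9 (mod 12).
    Divide the congruence (and modulus) by g = 3: 3·t ≡ 3 (mod 4).
    The inverse of 3 mod 4 is 3 (since 3·3 = 9 = 2·4 + 1), so t ≡ 3·3 = 9 ≡ 1 (mod 4).
    Then x = 1 + 9·1 = 10, valid modulo lcm(9, 12) = 36: x ≡ 10 (mod 36).
  Combine with x ≡ 10 (mod 18): gcd(36, 18) = 18; 10 - 10 = 0, which IS divisible by 18, so compatible.
    Write x = 10 + 36·t and substitute into x ≡ 10 (mod 18): 36·t ≡ 10 − 10 = 0 (mod 18).
    Divide the congruence (and modulus) by g = 18: 2·t ≡ 0 (mod 1).
    Modulo 1 every t works; take t = 0.
    Then x = 10 + 36·0 = 10, valid modulo lcm(36, 18) = 36: x ≡ 10 (mod 36).
Verify: 10 mod 9 = 1, 10 mod 12 = 10, 10 mod 18 = 10.

x ≡ 10 (mod 36).


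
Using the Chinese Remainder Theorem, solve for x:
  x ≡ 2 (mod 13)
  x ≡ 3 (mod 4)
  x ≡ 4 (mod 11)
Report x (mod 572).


Moduli 13, 4, 11 are pairwise coprime; by CRT there is a unique solution modulo M = 13 · 4 · 11 = 572.
Solve pairwise, accumulating the modulus:
  Start with x ≡ 2 (mod 13).
  Combine with x ≡ 3 (mod 4): since gcd(13, 4) = 1, we get a unique residue mod 52.
    Write x = 2 + 13·t and substitute into x ≡ 3 (mod 4): 13·t ≡ 3 − 2 = 1 (mod 4).
    Reduce coefficients mod 4: 1·t ≡ 1 (mod 4).
    So t ≡ 1 (mod 4).
    Then x = 2 + 13·1 = 15, valid modulo lcm(13, 4) = 52: x ≡ 15 (mod 52).
  Combine with x ≡ 4 (mod 11): since gcd(52, 11) = 1, we get a unique residue mod 572.
    Write x = 15 + 52·t and substitute into x ≡ 4 (mod 11): 52·t ≡ 4 − 15 = -11 (mod 11).
    Reduce coefficients mod 11: 8·t ≡ 0 (mod 11).
    The inverse of 8 mod 11 is 7 (since 8·7 = 56 = 5·11 + 1), so t ≡ 7·0 = 0 ≡ 0 (mod 11).
    Then x = 15 + 52·0 = 15, valid modulo lcm(52, 11) = 572: x ≡ 15 (mod 572).
Verify: 15 mod 13 = 2 ✓, 15 mod 4 = 3 ✓, 15 mod 11 = 4 ✓.

x ≡ 15 (mod 572).


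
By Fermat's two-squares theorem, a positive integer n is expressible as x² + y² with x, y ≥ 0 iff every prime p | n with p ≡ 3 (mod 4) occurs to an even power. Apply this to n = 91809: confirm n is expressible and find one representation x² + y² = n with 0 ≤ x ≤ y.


Step 1: Factor n = 91809 = 3^2 · 101^2.
Step 2: Check the mod-4 condition on each prime factor: 3 ≡ 3 (mod 4), exponent 2 (must be even); 101 ≡ 1 (mod 4), exponent 2.
All primes ≡ 3 (mod 4) appear to even exponent (or don't appear), so by the two-squares theorem n IS expressible as a sum of two squares.
Step 3: Build a representation. Group n = k² · m with k = 3 and m = 101 · 101 = 10201 (a product of primes ≡ 1 (mod 4)); a representation of m scales to one of n via (k·x)² + (k·y)² = k²(x² + y²). Each prime p ≡ 1 (mod 4) is itself a sum of two squares; find a² by testing p − a² for a perfect square:
  101: 101 − 1² = 100 = 10² ⇒ 101 = 1² + 10².
  Combine using the Brahmagupta–Fibonacci identity (a² + b²)(c² + d²) = (ac − bd)² + (ad + bc)² = (ac + bd)² + (ad − bc)²:
  101 · 101 = 10201: from (1² + 10²)(1² + 10²), take (1·1 − 10·10, 1·10 + 10·1) = (1 − 100, 10 + 10) = (-99, 20); dropping signs (only squares matter) gives (99, 20); check 99² + 20² = 9801 + 400 = 10201 ✓.
  Scale by k = 3: (3·99, 3·20) = (297, 60).
Step 4: Order so x ≤ y and verify: 60² + 297² = 3600 + 88209 = 91809 = n. ✓

n = 91809 = 60² + 297² (one valid representation with x ≤ y).


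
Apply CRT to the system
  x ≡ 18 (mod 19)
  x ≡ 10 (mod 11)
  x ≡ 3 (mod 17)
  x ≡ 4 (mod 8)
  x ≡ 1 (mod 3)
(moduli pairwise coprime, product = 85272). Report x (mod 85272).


Product of moduli M = 19 · 11 · 17 · 8 · 3 = 85272.
Merge one congruence at a time:
  Start: x ≡ 18 (mod 19).
  Combine with x ≡ 10 (mod 11); new modulus lcm = 209.
    Write x = 18 + 19·t and substitute into x ≡ 10 (mod 11): 19·t ≡ 10 − 18 = -8 (mod 11).
    Reduce coefficients mod 11: 8·t ≡ 3 (mod 11).
    The inverse of 8 mod 11 is 7 (since 8·7 = 56 = 5·11 + 1), so t ≡ 7·3 = 21 ≡ 10 (mod 11).
    Then x = 18 + 19·10 = 208, valid modulo lcm(19, 11) = 209: x ≡ 208 (mod 209).
  Combine with x ≡ 3 (mod 17); new modulus lcm = 3553.
    Write x = 208 + 209·t and substitute into x ≡ 3 (mod 17): 209·t ≡ 3 − 208 = -205 (mod 17).
    Reduce coefficients mod 17: 5·t ≡ 16 (mod 17).
    The inverse of 5 mod 17 is 7 (since 5·7 = 35 = 2·17 + 1), so t ≡ 7·16 = 112 ≡ 10 (mod 17).
    Then x = 208 + 209·10 = 2298, valid modulo lcm(209, 17) = 3553: x ≡ 2298 (mod 3553).
  Combine with x ≡ 4 (mod 8); new modulus lcm = 28424.
    Write x = 2298 + 3553·t and substitute into x ≡ 4 (mod 8): 3553·t ≡ 4 − 2298 = -2294 (mod 8).
    Reduce coefficients mod 8: 1·t ≡ 2 (mod 8).
    So t ≡ 2 (mod 8).
    Then x = 2298 + 3553·2 = 9404, valid modulo lcm(3553, 8) = 28424: x ≡ 9404 (mod 28424).
  Combine with x ≡ 1 (mod 3); new modulus lcm = 85272.
    Write x = 9404 + 28424·t and substitute into x ≡ 1 (mod 3): 28424·t ≡ 1 − 9404 = -9403 (mod 3).
    Reduce coefficients mod 3: 2·t ≡ 2 (mod 3).
    The inverse of 2 mod 3 is 2 (since 2·2 = 4 = 1·3 + 1), so t ≡ 2·2 = 4 ≡ 1 (mod 3).
    Then x = 9404 + 28424·1 = 37828, valid modulo lcm(28424, 3) = 85272: x ≡ 37828 (mod 85272).
Verify against each original: 37828 mod 19 = 18, 37828 mod 11 = 10, 37828 mod 17 = 3, 37828 mod 8 = 4, 37828 mod 3 = 1.

x ≡ 37828 (mod 85272).


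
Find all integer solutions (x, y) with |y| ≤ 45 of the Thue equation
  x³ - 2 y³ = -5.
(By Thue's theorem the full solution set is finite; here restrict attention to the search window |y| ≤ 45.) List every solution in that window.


The equation is x³ - 2y³ = -5. For fixed y, x³ = 2·y³ − 5, so a solution requires the RHS to be a perfect cube.
Strategy: iterate y from -45 to 45, compute RHS = 2·y³ − 5, and check whether it is a (positive or negative) perfect cube.
Check small values of y:
  y = 0: RHS = -5 is not a perfect cube.
  y = 1: RHS = -3 is not a perfect cube.
  y = -1: RHS = -7 is not a perfect cube.
  y = 2: RHS = 11 is not a perfect cube.
  y = -2: RHS = -21 is not a perfect cube.
  y = 3: RHS = 49 is not a perfect cube.
  y = -3: RHS = -59 is not a perfect cube.
Continuing the search up to |y| = 45 finds no solutions either.
No (x, y) in the scanned range satisfies the equation.

No integer solutions with |y| ≤ 45.


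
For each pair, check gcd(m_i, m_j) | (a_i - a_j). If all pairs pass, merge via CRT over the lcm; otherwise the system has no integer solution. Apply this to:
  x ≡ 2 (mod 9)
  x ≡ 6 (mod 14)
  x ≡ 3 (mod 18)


Moduli 9, 14, 18 are not pairwise coprime, so CRT works modulo lcm(m_i) when all pairwise compatibility conditions hold.
Pairwise compatibility: gcd(m_i, m_j) must divide a_i - a_j for every pair.
Merge one congruence at a time:
  Start: x ≡ 2 (mod 9).
  Combine with x ≡ 6 (mod 14): gcd(9, 14) = 1; 6 - 2 = 4, which IS divisible by 1, so compatible.
    Write x = 2 + 9·t and substitute into x ≡ 6 (mod 14): 9·t ≡ 6 − 2 = 4 (mod 14).
    The inverse of 9 mod 14 is 11 (since 9·11 = 99 = 7·14 + 1), so t ≡ 11·4 = 44 ≡ 2 (mod 14).
    Then x = 2 + 9·2 = 20, valid modulo lcm(9, 14) = 126: x ≡ 20 (mod 126).
  Combine with x ≡ 3 (mod 18): gcd(126, 18) = 18, and 3 - 20 = -17 is NOT divisible by 18.
    ⇒ system is inconsistent (no integer solution).

No solution (the system is inconsistent).


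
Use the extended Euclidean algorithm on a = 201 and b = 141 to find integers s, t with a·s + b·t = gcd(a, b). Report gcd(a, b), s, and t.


Euclidean algorithm on (201, 141) — divide until remainder is 0:
  201 = 1 · 141 + 60
  141 = 2 · 60 + 21
  60 = 2 · 21 + 18
  21 = 1 · 18 + 3
  18 = 6 · 3 + 0
gcd(201, 141) = 3.
Track Bezout coefficients alongside the remainders: start with r₀ = 201 = a·1 + b·0 (s = 1, t = 0) and r₁ = 141 = a·0 + b·1 (s = 0, t = 1); each new remainder r_{k+1} = r_{k-1} − q_k·r_k inherits s_{k+1} = s_{k-1} − q_k·s_k, t_{k+1} = t_{k-1} − q_k·t_k, so r_k = a·s_k + b·t_k at every step:
  q = 1: r = 60, s = 1 − 1·0 = 1, t = 0 − 1·1 = -1  (check: 201·1 + 141·(-1) = 60)
  q = 2: r = 21, s = 0 − 2·1 = -2, t = 1 − 2·(-1) = 3  (check: 201·(-2) + 141·3 = 21)
  q = 2: r = 18, s = 1 − 2·(-2) = 5, t = -1 − 2·3 = -7  (check: 201·5 + 141·(-7) = 18)
  q = 1: r = 3, s = -2 − 1·5 = -7, t = 3 − 1·(-7) = 10  (check: 201·(-7) + 141·10 = 3)
The row with r = 3 (the gcd) gives the Bezout coefficients s = -7, t = 10.
Result: 201 · (-7) + 141 · (10) = 3.

gcd(201, 141) = 3; s = -7, t = 10 (check: 201·(-7) + 141·10 = 3).


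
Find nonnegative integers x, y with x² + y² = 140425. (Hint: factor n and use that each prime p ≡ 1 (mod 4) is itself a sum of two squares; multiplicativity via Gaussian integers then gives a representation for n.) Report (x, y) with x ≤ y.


Step 1: Factor n = 140425 = 5^2 · 41 · 137.
Step 2: Check the mod-4 condition on each prime factor: 5 ≡ 1 (mod 4), exponent 2; 41 ≡ 1 (mod 4), exponent 1; 137 ≡ 1 (mod 4), exponent 1.
All primes ≡ 3 (mod 4) appear to even exponent (or don't appear), so by the two-squares theorem n IS expressible as a sum of two squares.
Step 3: Build a representation. Group n = k² · m with k = 5 and m = 41 · 137 = 5617 (a product of primes ≡ 1 (mod 4)); a representation of m scales to one of n via (k·x)² + (k·y)² = k²(x² + y²). Each prime p ≡ 1 (mod 4) is itself a sum of two squares; find a² by testing p − a² for a perfect square:
  41: 41 − 1² = 40, 41 − 2² = 37, 41 − 3² = 32, 41 − 4² = 25 = 5² ⇒ 41 = 4² + 5².
  137: 137 − 1² = 136, 137 − 2² = 133, 137 − 3² = 128, 137 − 4² = 121 = 11² ⇒ 137 = 4² + 11².
  Combine using the Brahmagupta–Fibonacci identity (a² + b²)(c² + d²) = (ac − bd)² + (ad + bc)² = (ac + bd)² + (ad − bc)²:
  41 · 137 = 5617: from (4² + 5²)(4² + 11²), take (4·4 − 5·11, 4·11 + 5·4) = (16 − 55, 44 + 20) = (-39, 64); dropping signs (only squares matter) gives (39, 64); check 39² + 64² = 1521 + 4096 = 5617 ✓.
  Scale by k = 5: (5·39, 5·64) = (195, 320).
Step 4: Order so x ≤ y and verify: 195² + 320² = 38025 + 102400 = 140425 = n. ✓

n = 140425 = 195² + 320² (one valid representation with x ≤ y).


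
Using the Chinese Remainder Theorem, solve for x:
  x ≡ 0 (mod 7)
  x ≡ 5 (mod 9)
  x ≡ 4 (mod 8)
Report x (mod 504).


Moduli 7, 9, 8 are pairwise coprime; by CRT there is a unique solution modulo M = 7 · 9 · 8 = 504.
Solve pairwise, accumulating the modulus:
  Start with x ≡ 0 (mod 7).
  Combine with x ≡ 5 (mod 9): since gcd(7, 9) = 1, we get a unique residue mod 63.
    Write x = 0 + 7·t and substitute into x ≡ 5 (mod 9): 7·t ≡ 5 − 0 = 5 (mod 9).
    The inverse of 7 mod 9 is 4 (since 7·4 = 28 = 3·9 + 1), so t ≡ 4·5 = 20 ≡ 2 (mod 9).
    Then x = 0 + 7·2 = 14, valid modulo lcm(7, 9) = 63: x ≡ 14 (mod 63).
  Combine with x ≡ 4 (mod 8): since gcd(63, 8) = 1, we get a unique residue mod 504.
    Write x = 14 + 63·t and substitute into x ≡ 4 (mod 8): 63·t ≡ 4 − 14 = -10 (mod 8).
    Reduce coefficients mod 8: 7·t ≡ 6 (mod 8).
    The inverse of 7 mod 8 is 7 (since 7·7 = 49 = 6·8 + 1), so t ≡ 7·6 = 42 ≡ 2 (mod 8).
    Then x = 14 + 63·2 = 140, valid modulo lcm(63, 8) = 504: x ≡ 140 (mod 504).
Verify: 140 mod 7 = 0 ✓, 140 mod 9 = 5 ✓, 140 mod 8 = 4 ✓.

x ≡ 140 (mod 504).


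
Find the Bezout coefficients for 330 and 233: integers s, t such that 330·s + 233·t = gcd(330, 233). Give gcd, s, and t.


Euclidean algorithm on (330, 233) — divide until remainder is 0:
  330 = 1 · 233 + 97
  233 = 2 · 97 + 39
  97 = 2 · 39 + 19
  39 = 2 · 19 + 1
  19 = 19 · 1 + 0
gcd(330, 233) = 1.
Track Bezout coefficients alongside the remainders: start with r₀ = 330 = a·1 + b·0 (s = 1, t = 0) and r₁ = 233 = a·0 + b·1 (s = 0, t = 1); each new remainder r_{k+1} = r_{k-1} − q_k·r_k inherits s_{k+1} = s_{k-1} − q_k·s_k, t_{k+1} = t_{k-1} − q_k·t_k, so r_k = a·s_k + b·t_k at every step:
  q = 1: r = 97, s = 1 − 1·0 = 1, t = 0 − 1·1 = -1  (check: 330·1 + 233·(-1) = 97)
  q = 2: r = 39, s = 0 − 2·1 = -2, t = 1 − 2·(-1) = 3  (check: 330·(-2) + 233·3 = 39)
  q = 2: r = 19, s = 1 − 2·(-2) = 5, t = -1 − 2·3 = -7  (check: 330·5 + 233·(-7) = 19)
  q = 2: r = 1, s = -2 − 2·5 = -12, t = 3 − 2·(-7) = 17  (check: 330·(-12) + 233·17 = 1)
The row with r = 1 (the gcd) gives the Bezout coefficients s = -12, t = 17.
Result: 330 · (-12) + 233 · (17) = 1.

gcd(330, 233) = 1; s = -12, t = 17 (check: 330·(-12) + 233·17 = 1).


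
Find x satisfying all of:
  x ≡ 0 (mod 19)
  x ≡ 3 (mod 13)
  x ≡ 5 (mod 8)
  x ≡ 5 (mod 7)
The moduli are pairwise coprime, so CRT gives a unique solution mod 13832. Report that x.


Product of moduli M = 19 · 13 · 8 · 7 = 13832.
Merge one congruence at a time:
  Start: x ≡ 0 (mod 19).
  Combine with x ≡ 3 (mod 13); new modulus lcm = 247.
    Write x = 0 + 19·t and substitute into x ≡ 3 (mod 13): 19·t ≡ 3 − 0 = 3 (mod 13).
    Reduce coefficients mod 13: 6·t ≡ 3 (mod 13).
    The inverse of 6 mod 13 is 11 (since 6·11 = 66 = 5·13 + 1), so t ≡ 11·3 = 33 ≡ 7 (mod 13).
    Then x = 0 + 19·7 = 133, valid modulo lcm(19, 13) = 247: x ≡ 133 (mod 247).
  Combine with x ≡ 5 (mod 8); new modulus lcm = 1976.
    Write x = 133 + 247·t and substitute into x ≡ 5 (mod 8): 247·t ≡ 5 − 133 = -128 (mod 8).
    Reduce coefficients mod 8: 7·t ≡ 0 (mod 8).
    The inverse of 7 mod 8 is 7 (since 7·7 = 49 = 6·8 + 1), so t ≡ 7·0 = 0 ≡ 0 (mod 8).
    Then x = 133 + 247·0 = 133, valid modulo lcm(247, 8) = 1976: x ≡ 133 (mod 1976).
  Combine with x ≡ 5 (mod 7); new modulus lcm = 13832.
    Write x = 133 + 1976·t and substitute into x ≡ 5 (mod 7): 1976·t ≡ 5 − 133 = -128 (mod 7).
    Reduce coefficients mod 7: 2·t ≡ 5 (mod 7).
    The inverse of 2 mod 7 is 4 (since 2·4 = 8 = 1·7 + 1), so t ≡ 4·5 = 20 ≡ 6 (mod 7).
    Then x = 133 + 1976·6 = 11989, valid modulo lcm(1976, 7) = 13832: x ≡ 11989 (mod 13832).
Verify against each original: 11989 mod 19 = 0, 11989 mod 13 = 3, 11989 mod 8 = 5, 11989 mod 7 = 5.

x ≡ 11989 (mod 13832).


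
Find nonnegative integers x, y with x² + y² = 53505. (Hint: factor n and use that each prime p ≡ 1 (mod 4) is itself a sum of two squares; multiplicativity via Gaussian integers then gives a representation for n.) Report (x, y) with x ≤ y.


Step 1: Factor n = 53505 = 3^2 · 5 · 29 · 41.
Step 2: Check the mod-4 condition on each prime factor: 3 ≡ 3 (mod 4), exponent 2 (must be even); 5 ≡ 1 (mod 4), exponent 1; 29 ≡ 1 (mod 4), exponent 1; 41 ≡ 1 (mod 4), exponent 1.
All primes ≡ 3 (mod 4) appear to even exponent (or don't appear), so by the two-squares theorem n IS expressible as a sum of two squares.
Step 3: Build a representation. Group n = k² · m with k = 3 and m = 5 · 29 · 41 = 5945 (a product of primes ≡ 1 (mod 4)); a representation of m scales to one of n via (k·x)² + (k·y)² = k²(x² + y²). Each prime p ≡ 1 (mod 4) is itself a sum of two squares; find a² by testing p − a² for a perfect square:
  5: 5 − 1² = 4 = 2² ⇒ 5 = 1² + 2².
  29: 29 − 1² = 28, 29 − 2² = 25 = 5² ⇒ 29 = 2² + 5².
  41: 41 − 1² = 40, 41 − 2² = 37, 41 − 3² = 32, 41 − 4² = 25 = 5² ⇒ 41 = 4² + 5².
  Combine using the Brahmagupta–Fibonacci identity (a² + b²)(c² + d²) = (ac − bd)² + (ad + bc)² = (ac + bd)² + (ad − bc)²:
  5 · 29 = 145: from (1² + 2²)(2² + 5²), take (1·2 − 2·5, 1·5 + 2·2) = (2 − 10, 5 + 4) = (-8, 9); dropping signs (only squares matter) gives (8, 9); check 8² + 9² = 64 + 81 = 145 ✓.
  145 · 41 = 5945: from (8² + 9²)(4² + 5²), take (8·4 − 9·5, 8·5 + 9·4) = (32 − 45, 40 + 36) = (-13, 76); dropping signs (only squares matter) gives (13, 76); check 13² + 76² = 169 + 5776 = 5945 ✓.
  Scale by k = 3: (3·13, 3·76) = (39, 228).
Step 4: Order so x ≤ y and verify: 39² + 228² = 1521 + 51984 = 53505 = n. ✓

n = 53505 = 39² + 228² (one valid representation with x ≤ y).


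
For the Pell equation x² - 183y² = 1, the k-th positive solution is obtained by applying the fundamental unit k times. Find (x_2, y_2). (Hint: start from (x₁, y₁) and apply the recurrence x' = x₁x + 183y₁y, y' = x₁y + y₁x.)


Step 1: Find the fundamental solution (x₁, y₁) of x² - 183y² = 1.
  Expand √183 as a continued fraction. a₀ = ⌊√183⌋ = 13; iterate m_{k+1} = d_k·a_k − m_k, d_{k+1} = (183 − m_{k+1}²)/d_k, a_{k+1} = ⌊(a₀ + m_{k+1})/d_{k+1}⌋ (starting m₀ = 0, d₀ = 1), with convergents p_k = a_k·p_{k-1} + p_{k-2}, q_k = a_k·q_{k-1} + q_{k-2} (p₋₁ = 1, q₋₁ = 0):
  k = 0: a₀ = 13; p₀/q₀ = 13/1; p₀² − 183·q₀² = 169 − 183 = -14.
  k = 1: m = 13, d = 14, a = ⌊(13 + 13)/14⌋ = 1; p/q = (1·13 + 1)/(1·1 + 0) = 14/1; p² − 183·q² = 196 − 183 = 13.
  k = 2: m = 1, d = 13, a = ⌊(13 + 1)/13⌋ = 1; p/q = (1·14 + 13)/(1·1 + 1) = 27/2; p² − 183·q² = 729 − 732 = -3.
  k = 3: m = 12, d = 3, a = ⌊(13 + 12)/3⌋ = 8; p/q = (8·27 + 14)/(8·2 + 1) = 230/17; p² − 183·q² = 52900 − 52887 = 13.
  k = 4: m = 12, d = 13, a = ⌊(13 + 12)/13⌋ = 1; p/q = (1·230 + 27)/(1·17 + 2) = 257/19; p² − 183·q² = 66049 − 66063 = -14.
  k = 5: m = 1, d = 14, a = ⌊(13 + 1)/14⌋ = 1; p/q = (1·257 + 230)/(1·19 + 17) = 487/36; p² − 183·q² = 237169 − 237168 = 1.
  The first convergent with p² − 183·q² = 1 gives the fundamental solution (x₁, y₁) = (487, 36).
Step 2: Apply the recurrence (x_{n+1}, y_{n+1}) = (x₁x_n + 183y₁y_n, x₁y_n + y₁x_n) repeatedly.
  From (x_1, y_1) = (487, 36): x_2 = 487·487 + 183·36·36 = 474337; y_2 = 487·36 + 36·487 = 35064.
Step 3: Verify x_2² - 183·y_2² = 224995589569 - 224995589568 = 1 (should be 1). ✓

(x_1, y_1) = (487, 36); (x_2, y_2) = (474337, 35064).
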